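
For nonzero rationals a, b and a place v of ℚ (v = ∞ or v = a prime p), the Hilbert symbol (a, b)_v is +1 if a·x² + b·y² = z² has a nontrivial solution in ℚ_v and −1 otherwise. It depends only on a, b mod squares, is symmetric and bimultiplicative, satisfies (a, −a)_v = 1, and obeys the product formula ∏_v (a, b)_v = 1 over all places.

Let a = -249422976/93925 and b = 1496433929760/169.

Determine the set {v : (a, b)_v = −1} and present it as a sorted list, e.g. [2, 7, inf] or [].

[2, 5, 7, 11]

(a, b) ≡ (-858, 13090) mod (ℚ^×)²; places V = {2, 3, 5, 7, 11, 13, 17, ∞}.
(a,b)_13: α=-1, u≡12; β=-2, v≡3 (mod 13); (12|13)=+1, (3|13)=+1; sign (−1)^0·+1^-2·+1^-1 = +1.
(a,b)_2: α=7, β=5; u≡3, v≡1 (mod 8); ε(u)ε(v)=1·0, αω(v)=7·0, βω(u)=5·1; sum ≡ 1  ⇒  -1.
(a,b)_7: α=0, u≡5; β=1, v≡2 (mod 7); (5|7)=-1, (2|7)=+1; sign (−1)^0·-1^1·+1^0 = -1.
(a,b)_5: α=-2, u≡2; β=1, v≡3 (mod 5); (2|5)=-1, (3|5)=-1; sign (−1)^0·-1^1·-1^-2 = -1.
(a,b)_∞: sgn(-858)=−, sgn(13090)=+, so +1.
(a,b)_3: α=11, u≡2; β=10, v≡1 (mod 3); (2|3)=-1, (1|3)=+1; sign (−1)^0·-1^10·+1^11 = +1.
(a,b)_17: α=-2, u≡2; β=1, v≡12 (mod 17); (2|17)=+1, (12|17)=-1; sign (−1)^0·+1^1·-1^-2 = +1.
(a,b)_11: α=1, u≡8; β=3, v≡8 (mod 11); (8|11)=-1, (8|11)=-1; sign (−1)^1·-1^3·-1^1 = -1.
|Ram(-858, 13090)| = 4, even; anisotropic at {2, 5, 7, 11}.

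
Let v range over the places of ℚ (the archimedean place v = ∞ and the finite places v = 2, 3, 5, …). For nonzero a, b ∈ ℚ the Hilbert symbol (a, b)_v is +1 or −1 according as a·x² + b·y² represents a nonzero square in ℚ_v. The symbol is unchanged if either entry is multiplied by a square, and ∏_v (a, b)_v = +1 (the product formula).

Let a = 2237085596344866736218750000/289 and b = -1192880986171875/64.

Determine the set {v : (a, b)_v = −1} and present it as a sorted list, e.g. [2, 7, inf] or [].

(a, b) ≡ (31395, -1430715) mod (ℚ^×)²; places V = {2, 3, 5, 7, 11, 13, 17, 23, 29, ∞}.
(a,b)_3: α=7, u≡1; β=3, v≡2 (mod 3); (1|3)=+1, (2|3)=-1; sign (−1)^1·+1^3·-1^7 = +1.
(a,b)_29: α=2, u≡14; β=1, v≡6 (mod 29); (14|29)=-1, (6|29)=+1; sign (−1)^0·-1^1·+1^2 = -1.
(a,b)_5: α=9, u≡1; β=7, v≡3 (mod 5); (1|5)=+1, (3|5)=-1; sign (−1)^0·+1^7·-1^9 = -1.
(a,b)_7: α=5, u≡5; β=2, v≡4 (mod 7); (5|7)=-1, (4|7)=+1; sign (−1)^0·-1^2·+1^5 = +1.
(a,b)_23: α=3, u≡9; β=1, v≡7 (mod 23); (9|23)=+1, (7|23)=-1; sign (−1)^1·+1^1·-1^3 = +1.
(a,b)_∞: sgn(31395)=+, sgn(-1430715)=−, so +1.
(a,b)_13: α=1, u≡4; β=1, v≡1 (mod 13); (4|13)=+1, (1|13)=+1; sign (−1)^0·+1^1·+1^1 = +1.
(a,b)_11: α=4, u≡3; β=3, v≡8 (mod 11); (3|11)=+1, (8|11)=-1; sign (−1)^0·+1^3·-1^4 = +1.
(a,b)_2: α=4, β=-6; u≡3, v≡5 (mod 8); ε(u)ε(v)=1·0, αω(v)=4·1, βω(u)=-6·1; sum ≡ 0  ⇒  +1.
(a,b)_17: α=-2, u≡8; β=0, v≡5 (mod 17); (8|17)=+1, (5|17)=-1; sign (−1)^0·+1^0·-1^-2 = +1.
(31395, -1430715 / ℚ) ramifies at {5, 29}: a division algebra.

[5, 29]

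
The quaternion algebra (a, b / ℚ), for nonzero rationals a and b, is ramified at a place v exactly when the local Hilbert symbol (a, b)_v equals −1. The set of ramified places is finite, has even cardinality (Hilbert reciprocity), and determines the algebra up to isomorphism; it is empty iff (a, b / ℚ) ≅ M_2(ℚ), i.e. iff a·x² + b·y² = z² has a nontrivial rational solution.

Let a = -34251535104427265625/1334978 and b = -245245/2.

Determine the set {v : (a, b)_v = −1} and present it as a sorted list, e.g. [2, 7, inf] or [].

[13, inf]

Mod squares: a ≡ -4290, b ≡ -10010. Check v ∈ {∞, 2, 3, 5, 7, 11, 13, 19, 23, 43}.
v=7: a=7^4·(≡2), b=7^3·(≡3) mod 7; (2|7)=+1, (3|7)=-1; (−1)^{4·3·3}·(+1)^3·(-1)^4 = +1.
v=3: a=3^3·(≡1), b=3^0·(≡1) mod 3; (1|3)=+1, (1|3)=+1; (−1)^{3·0·1}·(+1)^0·(+1)^3 = +1.
v=19: a=19^-2·(≡7), b=19^0·(≡13) mod 19; (7|19)=+1, (13|19)=-1; (−1)^{-2·0·9}·(+1)^0·(-1)^-2 = +1.
v=11: a=11^1·(≡2), b=11^1·(≡1) mod 11; (2|11)=-1, (1|11)=+1; (−1)^{1·1·5}·(-1)^1·(+1)^1 = +1.
v=5: a=5^7·(≡2), b=5^1·(≡3) mod 5; (2|5)=-1, (3|5)=-1; (−1)^{7·1·2}·(-1)^1·(-1)^7 = +1.
v=2: v_2(a)=-1, v_2(b)=-1; units ≡ 7, 3 (mod 8); ε·ε+αω+βω = 1·1+-1·1+-1·0 ≡ 0  ⇒  (a,b)_2 = +1.
v=23: a=23^4·(≡7), b=23^0·(≡2) mod 23; (7|23)=-1, (2|23)=+1; (−1)^{4·0·11}·(-1)^0·(+1)^4 = +1.
v=13: a=13^3·(≡2), b=13^1·(≡12) mod 13; (2|13)=-1, (12|13)=+1; (−1)^{3·1·6}·(-1)^1·(+1)^3 = -1.
v=43: a=43^-2·(≡9), b=43^0·(≡35) mod 43; (9|43)=+1, (35|43)=+1; (−1)^{-2·0·21}·(+1)^0·(+1)^-2 = +1.
v=∞: -4290 < 0 and -10010 < 0  ⇒  (a,b)_∞ = -1.
Ram(-4290, -10010) = {13, ∞}; no ℚ_13-point on the conic.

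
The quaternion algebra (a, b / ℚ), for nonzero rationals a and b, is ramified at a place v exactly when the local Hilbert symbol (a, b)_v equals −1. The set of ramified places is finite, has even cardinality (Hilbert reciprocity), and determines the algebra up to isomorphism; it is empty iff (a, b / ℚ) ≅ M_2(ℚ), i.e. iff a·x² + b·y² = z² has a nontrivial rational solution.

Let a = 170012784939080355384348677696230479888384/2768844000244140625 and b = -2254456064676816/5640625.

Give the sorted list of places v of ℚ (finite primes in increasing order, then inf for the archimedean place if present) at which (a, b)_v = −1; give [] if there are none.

Mod squares: a ≡ 221, b ≡ -4301. Check v ∈ {∞, 2, 3, 5, 7, 11, 13, 17, 19, 23, 59}.
v=23: a=23^2·(≡22), b=23^1·(≡15) mod 23; (22|23)=-1, (15|23)=-1; (−1)^{2·1·11}·(-1)^1·(-1)^2 = -1.
v=59: a=59^-2·(≡47), b=59^0·(≡43) mod 59; (47|59)=-1, (43|59)=-1; (−1)^{-2·0·29}·(-1)^0·(-1)^-2 = +1.
v=3: a=3^10·(≡2), b=3^4·(≡1) mod 3; (2|3)=-1, (1|3)=+1; (−1)^{10·4·1}·(-1)^4·(+1)^10 = +1.
v=13: a=13^7·(≡9), b=13^4·(≡11) mod 13; (9|13)=+1, (11|13)=-1; (−1)^{7·4·6}·(+1)^4·(-1)^7 = -1.
v=19: a=19^-4·(≡10), b=19^-2·(≡18) mod 19; (10|19)=-1, (18|19)=-1; (−1)^{-4·-2·9}·(-1)^-2·(-1)^-4 = +1.
v=∞: 221 > 0 and -4301 < 0  ⇒  (a,b)_∞ = +1.
v=7: a=7^8·(≡1), b=7^2·(≡2) mod 7; (1|7)=+1, (2|7)=+1; (−1)^{8·2·3}·(+1)^2·(+1)^8 = +1.
v=5: a=5^-14·(≡4), b=5^-6·(≡4) mod 5; (4|5)=+1, (4|5)=+1; (−1)^{-14·-6·2}·(+1)^-6·(+1)^-14 = +1.
v=17: a=17^9·(≡1), b=17^3·(≡15) mod 17; (1|17)=+1, (15|17)=+1; (−1)^{9·3·8}·(+1)^3·(+1)^9 = +1.
v=2: v_2(a)=20, v_2(b)=4; units ≡ 5, 3 (mod 8); ε·ε+αω+βω = 0·1+20·1+4·1 ≡ 0  ⇒  (a,b)_2 = +1.
v=11: a=11^2·(≡4), b=11^1·(≡9) mod 11; (4|11)=+1, (9|11)=+1; (−1)^{2·1·5}·(+1)^1·(+1)^2 = +1.
|Ram(221, -4301)| = 2, even; anisotropic at {13, 23}.

[13, 23]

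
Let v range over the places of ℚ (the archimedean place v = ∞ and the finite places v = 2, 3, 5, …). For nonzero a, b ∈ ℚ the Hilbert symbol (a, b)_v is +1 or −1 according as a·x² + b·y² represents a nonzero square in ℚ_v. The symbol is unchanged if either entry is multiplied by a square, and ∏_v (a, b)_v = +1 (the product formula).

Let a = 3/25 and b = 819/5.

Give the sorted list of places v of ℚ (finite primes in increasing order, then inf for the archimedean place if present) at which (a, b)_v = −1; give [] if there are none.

[2, 3, 5, 7]

(a, b) ≡ (3, 455) mod (ℚ^×)²; places V = {2, 3, 5, 7, 13, ∞}.
(a,b)_13: α=0, u≡10; β=1, v≡10 (mod 13); (10|13)=+1, (10|13)=+1; sign (−1)^0·+1^1·+1^0 = +1.
(a,b)_5: α=-2, u≡3; β=-1, v≡4 (mod 5); (3|5)=-1, (4|5)=+1; sign (−1)^0·-1^-1·+1^-2 = -1.
(a,b)_∞: sgn(3)=+, sgn(455)=+, so +1.
(a,b)_7: α=0, u≡6; β=1, v≡1 (mod 7); (6|7)=-1, (1|7)=+1; sign (−1)^0·-1^1·+1^0 = -1.
(a,b)_3: α=1, u≡1; β=2, v≡2 (mod 3); (1|3)=+1, (2|3)=-1; sign (−1)^0·+1^2·-1^1 = -1.
(a,b)_2: α=0, β=0; u≡3, v≡7 (mod 8); ε(u)ε(v)=1·1, αω(v)=0·0, βω(u)=0·1; sum ≡ 1  ⇒  -1.
Ram(3, 455) = {2, 3, 5, 7}; no ℚ_2-point on the conic.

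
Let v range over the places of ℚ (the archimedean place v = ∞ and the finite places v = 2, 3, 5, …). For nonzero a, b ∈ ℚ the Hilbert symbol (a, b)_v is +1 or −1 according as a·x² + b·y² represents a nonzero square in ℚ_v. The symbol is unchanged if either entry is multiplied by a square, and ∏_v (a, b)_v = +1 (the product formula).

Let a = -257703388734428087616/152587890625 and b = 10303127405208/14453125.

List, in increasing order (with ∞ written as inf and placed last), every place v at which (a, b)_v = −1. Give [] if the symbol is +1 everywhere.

[29, 37]

(a, b) ≡ (-29, 814) mod (ℚ^×)²; places V = {2, 3, 5, 11, 19, 23, 29, 37, ∞}.
(a,b)_11: α=4, u≡5; β=1, v≡7 (mod 11); (5|11)=+1, (7|11)=-1; sign (−1)^0·+1^1·-1^4 = +1.
(a,b)_2: α=6, β=3; u≡3, v≡7 (mod 8); ε(u)ε(v)=1·1, αω(v)=6·0, βω(u)=3·1; sum ≡ 0  ⇒  +1.
(a,b)_∞: sgn(-29)=−, sgn(814)=+, so +1.
(a,b)_23: α=2, u≡5; β=2, v≡3 (mod 23); (5|23)=-1, (3|23)=+1; sign (−1)^0·-1^2·+1^2 = +1.
(a,b)_29: α=3, u≡25; β=2, v≡17 (mod 29); (25|29)=+1, (17|29)=-1; sign (−1)^0·+1^2·-1^3 = -1.
(a,b)_5: α=-16, u≡4; β=-8, v≡4 (mod 5); (4|5)=+1, (4|5)=+1; sign (−1)^0·+1^-8·+1^-16 = +1.
(a,b)_3: α=10, u≡1; β=6, v≡1 (mod 3); (1|3)=+1, (1|3)=+1; sign (−1)^0·+1^6·+1^10 = +1.
(a,b)_37: α=0, u≡35; β=-1, v≡8 (mod 37); (35|37)=-1, (8|37)=-1; sign (−1)^0·-1^-1·-1^0 = -1.
(a,b)_19: α=2, u≡17; β=2, v≡11 (mod 19); (17|19)=+1, (11|19)=+1; sign (−1)^0·+1^2·+1^2 = +1.
(-29, 814 / ℚ) ramifies at {29, 37}: a division algebra.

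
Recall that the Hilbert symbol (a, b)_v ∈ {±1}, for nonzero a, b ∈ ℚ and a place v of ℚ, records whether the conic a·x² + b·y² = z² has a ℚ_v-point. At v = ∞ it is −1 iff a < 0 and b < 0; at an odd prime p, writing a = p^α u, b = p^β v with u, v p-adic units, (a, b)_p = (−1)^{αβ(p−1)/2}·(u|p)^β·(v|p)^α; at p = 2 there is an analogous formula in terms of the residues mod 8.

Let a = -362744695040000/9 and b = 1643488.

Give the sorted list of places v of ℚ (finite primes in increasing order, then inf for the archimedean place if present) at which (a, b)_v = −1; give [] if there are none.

Mod squares: a ≡ -26, b ≡ 102718. Check v ∈ {∞, 2, 3, 5, 7, 11, 13, 23, 29}.
v=23: a=23^2·(≡20), b=23^1·(≡18) mod 23; (20|23)=-1, (18|23)=+1; (−1)^{2·1·11}·(-1)^1·(+1)^2 = -1.
v=29: a=29^2·(≡21), b=29^1·(≡6) mod 29; (21|29)=-1, (6|29)=+1; (−1)^{2·1·14}·(-1)^1·(+1)^2 = -1.
v=3: a=3^-2·(≡1), b=3^0·(≡1) mod 3; (1|3)=+1, (1|3)=+1; (−1)^{-2·0·1}·(+1)^0·(+1)^-2 = +1.
v=7: a=7^2·(≡2), b=7^1·(≡4) mod 7; (2|7)=+1, (4|7)=+1; (−1)^{2·1·3}·(+1)^1·(+1)^2 = +1.
v=∞: -26 < 0 and 102718 > 0  ⇒  (a,b)_∞ = +1.
v=5: a=5^4·(≡4), b=5^0·(≡3) mod 5; (4|5)=+1, (3|5)=-1; (−1)^{4·0·2}·(+1)^0·(-1)^4 = +1.
v=2: v_2(a)=11, v_2(b)=5; units ≡ 3, 7 (mod 8); ε·ε+αω+βω = 1·1+11·0+5·1 ≡ 0  ⇒  (a,b)_2 = +1.
v=13: a=13^1·(≡7), b=13^0·(≡2) mod 13; (7|13)=-1, (2|13)=-1; (−1)^{1·0·6}·(-1)^0·(-1)^1 = -1.
v=11: a=11^0·(≡10), b=11^1·(≡6) mod 11; (10|11)=-1, (6|11)=-1; (−1)^{0·1·5}·(-1)^1·(-1)^0 = -1.
|Ram(-26, 102718)| = 4, even; anisotropic at {11, 13, 23, 29}.

[11, 13, 23, 29]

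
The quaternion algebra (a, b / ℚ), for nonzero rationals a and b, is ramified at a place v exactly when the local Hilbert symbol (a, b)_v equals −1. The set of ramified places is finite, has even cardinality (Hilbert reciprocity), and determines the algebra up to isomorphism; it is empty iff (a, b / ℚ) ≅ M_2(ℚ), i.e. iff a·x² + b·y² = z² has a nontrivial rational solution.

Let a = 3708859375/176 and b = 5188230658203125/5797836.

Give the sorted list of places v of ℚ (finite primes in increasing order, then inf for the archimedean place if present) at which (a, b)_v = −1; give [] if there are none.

[5, 11]

(a, b) ≡ (2717, 421135) mod (ℚ^×)²; places V = {2, 3, 5, 11, 13, 19, 31, ∞}.
(a,b)_11: α=-1, u≡9; β=-5, v≡9 (mod 11); (9|11)=+1, (9|11)=+1; sign (−1)^1·+1^-5·+1^-1 = -1.
(a,b)_2: α=-4, β=-2; u≡5, v≡7 (mod 8); ε(u)ε(v)=0·1, αω(v)=-4·0, βω(u)=-2·1; sum ≡ 0  ⇒  +1.
(a,b)_∞: sgn(2717)=+, sgn(421135)=+, so +1.
(a,b)_31: α=2, u≡28; β=3, v≡20 (mod 31); (28|31)=+1, (20|31)=+1; sign (−1)^0·+1^3·+1^2 = +1.
(a,b)_13: α=1, u≡12; β=1, v≡12 (mod 13); (12|13)=+1, (12|13)=+1; sign (−1)^0·+1^1·+1^1 = +1.
(a,b)_5: α=6, u≡2; β=9, v≡2 (mod 5); (2|5)=-1, (2|5)=-1; sign (−1)^0·-1^9·-1^6 = -1.
(a,b)_3: α=0, u≡2; β=-2, v≡1 (mod 3); (2|3)=-1, (1|3)=+1; sign (−1)^0·-1^-2·+1^0 = +1.
(a,b)_19: α=1, u≡14; β=3, v≡5 (mod 19); (14|19)=-1, (5|19)=+1; sign (−1)^1·-1^3·+1^1 = +1.
|Ram(2717, 421135)| = 2, even; anisotropic at {5, 11}.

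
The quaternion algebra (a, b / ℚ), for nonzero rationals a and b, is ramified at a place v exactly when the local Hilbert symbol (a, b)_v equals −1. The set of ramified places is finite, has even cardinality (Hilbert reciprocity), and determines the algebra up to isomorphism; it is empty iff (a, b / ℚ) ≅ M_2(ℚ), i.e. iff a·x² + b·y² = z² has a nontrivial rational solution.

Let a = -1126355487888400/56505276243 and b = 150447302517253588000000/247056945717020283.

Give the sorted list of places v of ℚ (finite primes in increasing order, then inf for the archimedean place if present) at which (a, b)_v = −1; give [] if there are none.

(a, b) ≡ (-3, 111) mod (ℚ^×)²; places V = {2, 3, 5, 7, 11, 13, 17, 19, 23, 31, 37, 41, ∞}.
(a,b)_2: α=4, β=8; u≡5, v≡7 (mod 8); ε(u)ε(v)=0·1, αω(v)=4·0, βω(u)=8·1; sum ≡ 0  ⇒  +1.
(a,b)_11: α=2, u≡7; β=2, v≡1 (mod 11); (7|11)=-1, (1|11)=+1; sign (−1)^0·-1^2·+1^2 = +1.
(a,b)_∞: sgn(-3)=−, sgn(111)=+, so +1.
(a,b)_31: α=2, u≡19; β=2, v≡19 (mod 31); (19|31)=+1, (19|31)=+1; sign (−1)^0·+1^2·+1^2 = +1.
(a,b)_41: α=0, u≡27; β=-2, v≡28 (mod 41); (27|41)=-1, (28|41)=-1; sign (−1)^0·-1^-2·-1^0 = +1.
(a,b)_7: α=2, u≡2; β=2, v≡5 (mod 7); (2|7)=+1, (5|7)=-1; sign (−1)^0·+1^2·-1^2 = +1.
(a,b)_37: α=2, u≡7; β=3, v≡4 (mod 37); (7|37)=+1, (4|37)=+1; sign (−1)^0·+1^3·+1^2 = +1.
(a,b)_3: α=-7, u≡2; β=-9, v≡1 (mod 3); (2|3)=-1, (1|3)=+1; sign (−1)^1·-1^-9·+1^-7 = +1.
(a,b)_19: α=2, u≡16; β=4, v≡1 (mod 19); (16|19)=+1, (1|19)=+1; sign (−1)^0·+1^4·+1^2 = +1.
(a,b)_13: α=-2, u≡12; β=-2, v≡11 (mod 13); (12|13)=+1, (11|13)=-1; sign (−1)^0·+1^-2·-1^-2 = +1.
(a,b)_5: α=2, u≡3; β=6, v≡4 (mod 5); (3|5)=-1, (4|5)=+1; sign (−1)^0·-1^6·+1^2 = +1.
(a,b)_17: α=-2, u≡3; β=-4, v≡8 (mod 17); (3|17)=-1, (8|17)=+1; sign (−1)^0·-1^-4·+1^-2 = +1.
(a,b)_23: α=-2, u≡17; β=-2, v≡22 (mod 23); (17|23)=-1, (22|23)=-1; sign (−1)^0·-1^-2·-1^-2 = +1.
Every local symbol is +1, so the conic -3·x² + 111·y² = z² has ℚ_v-points for all v and hence a ℚ-point; (a, b / ℚ) ≅ M_2(ℚ).

[]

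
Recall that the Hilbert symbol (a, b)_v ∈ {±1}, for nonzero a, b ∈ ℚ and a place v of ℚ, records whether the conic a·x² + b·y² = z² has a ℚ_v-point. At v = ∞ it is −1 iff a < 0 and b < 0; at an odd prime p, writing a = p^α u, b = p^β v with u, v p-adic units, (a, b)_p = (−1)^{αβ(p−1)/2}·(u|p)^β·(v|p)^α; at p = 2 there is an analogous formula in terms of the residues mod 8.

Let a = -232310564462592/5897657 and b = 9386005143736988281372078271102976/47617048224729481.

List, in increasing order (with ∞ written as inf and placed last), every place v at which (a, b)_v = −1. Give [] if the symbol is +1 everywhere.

(a, b) ≡ (-34, 66) mod (ℚ^×)²; places V = {2, 3, 7, 11, 17, 19, 31, 37, ∞}.
(a,b)_17: α=-1, u≡9; β=-2, v≡15 (mod 17); (9|17)=+1, (15|17)=+1; sign (−1)^0·+1^-2·+1^-1 = +1.
(a,b)_19: α=-2, u≡4; β=-4, v≡7 (mod 19); (4|19)=+1, (7|19)=+1; sign (−1)^0·+1^-4·+1^-2 = +1.
(a,b)_37: α=0, u≡12; β=-2, v≡17 (mod 37); (12|37)=+1, (17|37)=-1; sign (−1)^0·+1^-2·-1^0 = +1.
(a,b)_3: α=14, u≡2; β=27, v≡1 (mod 3); (2|3)=-1, (1|3)=+1; sign (−1)^0·-1^27·+1^14 = -1.
(a,b)_7: α=2, u≡2; β=6, v≡5 (mod 7); (2|7)=+1, (5|7)=-1; sign (−1)^0·+1^6·-1^2 = +1.
(a,b)_31: α=-2, u≡20; β=-4, v≡8 (mod 31); (20|31)=+1, (8|31)=+1; sign (−1)^0·+1^-4·+1^-2 = +1.
(a,b)_2: α=13, β=29; u≡7, v≡1 (mod 8); ε(u)ε(v)=1·0, αω(v)=13·0, βω(u)=29·0; sum ≡ 0  ⇒  +1.
(a,b)_11: α=2, u≡7; β=7, v≡6 (mod 11); (7|11)=-1, (6|11)=-1; sign (−1)^0·-1^7·-1^2 = -1.
(a,b)_∞: sgn(-34)=−, sgn(66)=+, so +1.
Ram(-34, 66) = {3, 11}; no ℚ_3-point on the conic.

[3, 11]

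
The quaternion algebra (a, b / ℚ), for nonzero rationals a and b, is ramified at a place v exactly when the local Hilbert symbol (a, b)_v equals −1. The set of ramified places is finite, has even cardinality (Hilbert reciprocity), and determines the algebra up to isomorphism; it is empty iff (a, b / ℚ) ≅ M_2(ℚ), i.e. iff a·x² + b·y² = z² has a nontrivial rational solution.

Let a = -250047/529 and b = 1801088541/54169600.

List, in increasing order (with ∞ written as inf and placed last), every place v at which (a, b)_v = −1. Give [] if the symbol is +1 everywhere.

(a, b) ≡ (-7, 21) mod (ℚ^×)²; places V = {2, 3, 5, 7, 23, ∞}.
(a,b)_∞: sgn(-7)=−, sgn(21)=+, so +1.
(a,b)_5: α=0, u≡2; β=-2, v≡4 (mod 5); (2|5)=-1, (4|5)=+1; sign (−1)^0·-1^-2·+1^0 = +1.
(a,b)_23: α=-2, u≡9; β=-2, v≡14 (mod 23); (9|23)=+1, (14|23)=-1; sign (−1)^0·+1^-2·-1^-2 = +1.
(a,b)_3: α=6, u≡2; β=7, v≡1 (mod 3); (2|3)=-1, (1|3)=+1; sign (−1)^0·-1^7·+1^6 = -1.
(a,b)_7: α=3, u≡5; β=7, v≡5 (mod 7); (5|7)=-1, (5|7)=-1; sign (−1)^1·-1^7·-1^3 = -1.
(a,b)_2: α=0, β=-12; u≡1, v≡5 (mod 8); ε(u)ε(v)=0·0, αω(v)=0·1, βω(u)=-12·0; sum ≡ 0  ⇒  +1.
Ram(-7, 21) = {3, 7}; no ℚ_3-point on the conic.

[3, 7]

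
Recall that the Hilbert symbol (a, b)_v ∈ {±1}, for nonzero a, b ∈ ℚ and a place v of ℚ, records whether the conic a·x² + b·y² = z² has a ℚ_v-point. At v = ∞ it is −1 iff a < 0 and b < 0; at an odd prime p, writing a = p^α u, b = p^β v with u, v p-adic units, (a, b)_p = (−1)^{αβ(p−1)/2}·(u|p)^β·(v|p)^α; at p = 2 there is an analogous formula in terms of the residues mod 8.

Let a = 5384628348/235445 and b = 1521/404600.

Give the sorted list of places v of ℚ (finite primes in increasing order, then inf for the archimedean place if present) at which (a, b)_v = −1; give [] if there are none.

(a, b) ≡ (64515, 14) mod (ℚ^×)²; places V = {2, 3, 5, 7, 11, 13, 17, 19, 23, 31, ∞}.
(a,b)_2: α=2, β=-3; u≡3, v≡7 (mod 8); ε(u)ε(v)=1·1, αω(v)=2·0, βω(u)=-3·1; sum ≡ 0  ⇒  +1.
(a,b)_23: α=1, u≡17; β=0, v≡7 (mod 23); (17|23)=-1, (7|23)=-1; sign (−1)^0·-1^0·-1^1 = -1.
(a,b)_19: α=2, u≡2; β=0, v≡15 (mod 19); (2|19)=-1, (15|19)=-1; sign (−1)^0·-1^0·-1^2 = +1.
(a,b)_13: α=0, u≡4; β=2, v≡9 (mod 13); (4|13)=+1, (9|13)=+1; sign (−1)^0·+1^2·+1^0 = +1.
(a,b)_3: α=1, u≡1; β=2, v≡2 (mod 3); (1|3)=+1, (2|3)=-1; sign (−1)^0·+1^2·-1^1 = -1.
(a,b)_7: α=-2, u≡5; β=-1, v≡2 (mod 7); (5|7)=-1, (2|7)=+1; sign (−1)^0·-1^-1·+1^-2 = -1.
(a,b)_17: α=3, u≡9; β=-2, v≡7 (mod 17); (9|17)=+1, (7|17)=-1; sign (−1)^0·+1^-2·-1^3 = -1.
(a,b)_11: α=1, u≡8; β=0, v≡4 (mod 11); (8|11)=-1, (4|11)=+1; sign (−1)^0·-1^0·+1^1 = +1.
(a,b)_∞: sgn(64515)=+, sgn(14)=+, so +1.
(a,b)_5: α=-1, u≡2; β=-2, v≡4 (mod 5); (2|5)=-1, (4|5)=+1; sign (−1)^0·-1^-2·+1^-1 = +1.
(a,b)_31: α=-2, u≡14; β=0, v≡5 (mod 31); (14|31)=+1, (5|31)=+1; sign (−1)^0·+1^0·+1^-2 = +1.
Ram(64515, 14) = {3, 7, 17, 23}; no ℚ_3-point on the conic.

[3, 7, 17, 23]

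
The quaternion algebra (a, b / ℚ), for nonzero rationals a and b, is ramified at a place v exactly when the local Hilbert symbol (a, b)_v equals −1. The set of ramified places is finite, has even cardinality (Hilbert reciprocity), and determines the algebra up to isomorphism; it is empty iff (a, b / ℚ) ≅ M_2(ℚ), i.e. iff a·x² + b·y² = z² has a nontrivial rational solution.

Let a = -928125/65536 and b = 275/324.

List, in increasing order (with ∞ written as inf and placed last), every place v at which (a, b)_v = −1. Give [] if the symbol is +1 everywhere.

[2, 3]

Mod squares: a ≡ -165, b ≡ 11. Check v ∈ {∞, 2, 3, 5, 11}.
v=2: v_2(a)=-16, v_2(b)=-2; units ≡ 3, 3 (mod 8); ε·ε+αω+βω = 1·1+-16·1+-2·1 ≡ 1  ⇒  (a,b)_2 = -1.
v=11: a=11^1·(≡8), b=11^1·(≡5) mod 11; (8|11)=-1, (5|11)=+1; (−1)^{1·1·5}·(-1)^1·(+1)^1 = +1.
v=5: a=5^5·(≡3), b=5^2·(≡4) mod 5; (3|5)=-1, (4|5)=+1; (−1)^{5·2·2}·(-1)^2·(+1)^5 = +1.
v=∞: -165 < 0 and 11 > 0  ⇒  (a,b)_∞ = +1.
v=3: a=3^3·(≡2), b=3^-4·(≡2) mod 3; (2|3)=-1, (2|3)=-1; (−1)^{3·-4·1}·(-1)^-4·(-1)^3 = -1.
|Ram(-165, 11)| = 2, even; anisotropic at {2, 3}.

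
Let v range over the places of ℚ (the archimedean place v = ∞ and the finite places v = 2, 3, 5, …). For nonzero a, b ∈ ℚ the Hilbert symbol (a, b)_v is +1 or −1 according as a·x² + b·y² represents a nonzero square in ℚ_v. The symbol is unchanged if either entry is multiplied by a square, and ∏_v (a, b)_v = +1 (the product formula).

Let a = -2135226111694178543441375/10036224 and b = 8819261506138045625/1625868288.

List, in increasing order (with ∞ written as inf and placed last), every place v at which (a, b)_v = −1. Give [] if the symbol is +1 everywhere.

(a, b) ≡ (-95, 754) mod (ℚ^×)²; places V = {2, 3, 5, 11, 13, 17, 19, 29, 31, 47, ∞}.
(a,b)_31: α=2, u≡23; β=2, v≡4 (mod 31); (23|31)=-1, (4|31)=+1; sign (−1)^0·-1^2·+1^2 = +1.
(a,b)_11: α=-2, u≡1; β=-2, v≡8 (mod 11); (1|11)=+1, (8|11)=-1; sign (−1)^0·+1^-2·-1^-2 = +1.
(a,b)_29: α=2, u≡3; β=1, v≡14 (mod 29); (3|29)=-1, (14|29)=-1; sign (−1)^0·-1^1·-1^2 = -1.
(a,b)_17: α=2, u≡6; β=2, v≡10 (mod 17); (6|17)=-1, (10|17)=-1; sign (−1)^0·-1^2·-1^2 = +1.
(a,b)_3: α=-4, u≡1; β=-8, v≡1 (mod 3); (1|3)=+1, (1|3)=+1; sign (−1)^0·+1^-8·+1^-4 = +1.
(a,b)_13: α=6, u≡9; β=3, v≡5 (mod 13); (9|13)=+1, (5|13)=-1; sign (−1)^0·+1^3·-1^6 = +1.
(a,b)_5: α=3, u≡1; β=4, v≡1 (mod 5); (1|5)=+1, (1|5)=+1; sign (−1)^0·+1^4·+1^3 = +1.
(a,b)_19: α=3, u≡15; β=2, v≡13 (mod 19); (15|19)=-1, (13|19)=-1; sign (−1)^0·-1^2·-1^3 = -1.
(a,b)_∞: sgn(-95)=−, sgn(754)=+, so +1.
(a,b)_2: α=-10, β=-11; u≡1, v≡1 (mod 8); ε(u)ε(v)=0·0, αω(v)=-10·0, βω(u)=-11·0; sum ≡ 0  ⇒  +1.
(a,b)_47: α=2, u≡41; β=2, v≡18 (mod 47); (41|47)=-1, (18|47)=+1; sign (−1)^0·-1^2·+1^2 = +1.
(-95, 754 / ℚ) ramifies at {19, 29}: a division algebra.

[19, 29]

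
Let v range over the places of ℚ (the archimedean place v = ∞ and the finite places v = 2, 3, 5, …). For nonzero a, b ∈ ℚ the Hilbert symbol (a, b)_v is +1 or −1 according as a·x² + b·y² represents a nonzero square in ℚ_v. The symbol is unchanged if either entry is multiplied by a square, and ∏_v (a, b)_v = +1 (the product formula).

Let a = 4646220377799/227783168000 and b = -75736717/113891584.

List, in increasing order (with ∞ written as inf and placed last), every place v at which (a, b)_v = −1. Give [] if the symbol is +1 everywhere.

Mod squares: a ≡ 3146955, b ≡ -209797. Check v ∈ {∞, 2, 3, 5, 7, 11, 13, 17, 19, 23, 29, 41, 43}.
v=41: a=41^1·(≡3), b=41^1·(≡36) mod 41; (3|41)=-1, (36|41)=+1; (−1)^{1·1·20}·(-1)^1·(+1)^1 = -1.
v=23: a=23^-2·(≡8), b=23^-2·(≡9) mod 23; (8|23)=+1, (9|23)=+1; (−1)^{-2·-2·11}·(+1)^-2·(+1)^-2 = +1.
v=∞: 3146955 > 0 and -209797 < 0  ⇒  (a,b)_∞ = +1.
v=2: v_2(a)=-12, v_2(b)=-8; units ≡ 3, 3 (mod 8); ε·ε+αω+βω = 1·1+-12·1+-8·1 ≡ 1  ⇒  (a,b)_2 = -1.
v=29: a=29^-2·(≡25), b=29^-2·(≡19) mod 29; (25|29)=+1, (19|29)=-1; (−1)^{-2·-2·14}·(+1)^-2·(-1)^-2 = +1.
v=7: a=7^1·(≡4), b=7^1·(≡6) mod 7; (4|7)=+1, (6|7)=-1; (−1)^{1·1·3}·(+1)^1·(-1)^1 = +1.
v=5: a=5^-3·(≡1), b=5^0·(≡2) mod 5; (1|5)=+1, (2|5)=-1; (−1)^{-3·0·2}·(+1)^0·(-1)^-3 = -1.
v=43: a=43^1·(≡34), b=43^1·(≡35) mod 43; (34|43)=-1, (35|43)=+1; (−1)^{1·1·21}·(-1)^1·(+1)^1 = +1.
v=11: a=11^2·(≡4), b=11^0·(≡8) mod 11; (4|11)=+1, (8|11)=-1; (−1)^{2·0·5}·(+1)^0·(-1)^2 = +1.
v=19: a=19^2·(≡11), b=19^2·(≡9) mod 19; (11|19)=+1, (9|19)=+1; (−1)^{2·2·9}·(+1)^2·(+1)^2 = +1.
v=3: a=3^1·(≡2), b=3^0·(≡2) mod 3; (2|3)=-1, (2|3)=-1; (−1)^{1·0·1}·(-1)^0·(-1)^1 = -1.
v=13: a=13^2·(≡2), b=13^0·(≡9) mod 13; (2|13)=-1, (9|13)=+1; (−1)^{2·0·6}·(-1)^0·(+1)^2 = +1.
v=17: a=17^1·(≡4), b=17^1·(≡13) mod 17; (4|17)=+1, (13|17)=+1; (−1)^{1·1·8}·(+1)^1·(+1)^1 = +1.
|Ram(3146955, -209797)| = 4, even; anisotropic at {2, 3, 5, 41}.

[2, 3, 5, 41]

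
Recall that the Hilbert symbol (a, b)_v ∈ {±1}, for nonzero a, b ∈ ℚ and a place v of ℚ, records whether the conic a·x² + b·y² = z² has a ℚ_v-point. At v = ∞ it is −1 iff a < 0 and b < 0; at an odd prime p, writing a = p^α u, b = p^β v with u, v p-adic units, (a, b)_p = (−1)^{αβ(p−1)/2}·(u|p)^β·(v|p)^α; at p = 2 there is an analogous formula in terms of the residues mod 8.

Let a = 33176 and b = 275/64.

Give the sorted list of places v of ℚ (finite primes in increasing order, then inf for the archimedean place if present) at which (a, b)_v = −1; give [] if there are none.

[13, 29]

Mod squares: a ≡ 8294, b ≡ 11. Check v ∈ {∞, 2, 5, 11, 13, 29}.
v=2: v_2(a)=3, v_2(b)=-6; units ≡ 3, 3 (mod 8); ε·ε+αω+βω = 1·1+3·1+-6·1 ≡ 0  ⇒  (a,b)_2 = +1.
v=5: a=5^0·(≡1), b=5^2·(≡4) mod 5; (1|5)=+1, (4|5)=+1; (−1)^{0·2·2}·(+1)^2·(+1)^0 = +1.
v=∞: 8294 > 0 and 11 > 0  ⇒  (a,b)_∞ = +1.
v=29: a=29^1·(≡13), b=29^0·(≡12) mod 29; (13|29)=+1, (12|29)=-1; (−1)^{1·0·14}·(+1)^0·(-1)^1 = -1.
v=11: a=11^1·(≡2), b=11^1·(≡4) mod 11; (2|11)=-1, (4|11)=+1; (−1)^{1·1·5}·(-1)^1·(+1)^1 = +1.
v=13: a=13^1·(≡4), b=13^0·(≡11) mod 13; (4|13)=+1, (11|13)=-1; (−1)^{1·0·6}·(+1)^0·(-1)^1 = -1.
(8294, 11 / ℚ) ramifies at {13, 29}: a division algebra.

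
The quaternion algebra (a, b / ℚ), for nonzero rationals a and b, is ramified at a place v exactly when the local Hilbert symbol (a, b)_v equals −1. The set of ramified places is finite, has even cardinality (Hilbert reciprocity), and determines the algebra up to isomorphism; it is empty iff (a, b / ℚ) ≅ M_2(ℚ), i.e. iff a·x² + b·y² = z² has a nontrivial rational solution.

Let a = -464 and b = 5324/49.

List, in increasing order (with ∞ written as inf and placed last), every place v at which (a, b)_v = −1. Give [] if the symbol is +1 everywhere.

Mod squares: a ≡ -29, b ≡ 11. Check v ∈ {∞, 2, 7, 11, 29}.
v=7: a=7^0·(≡5), b=7^-2·(≡4) mod 7; (5|7)=-1, (4|7)=+1; (−1)^{0·-2·3}·(-1)^-2·(+1)^0 = +1.
v=∞: -29 < 0 and 11 > 0  ⇒  (a,b)_∞ = +1.
v=2: v_2(a)=4, v_2(b)=2; units ≡ 3, 3 (mod 8); ε·ε+αω+βω = 1·1+4·1+2·1 ≡ 1  ⇒  (a,b)_2 = -1.
v=11: a=11^0·(≡9), b=11^3·(≡3) mod 11; (9|11)=+1, (3|11)=+1; (−1)^{0·3·5}·(+1)^3·(+1)^0 = +1.
v=29: a=29^1·(≡13), b=29^0·(≡11) mod 29; (13|29)=+1, (11|29)=-1; (−1)^{1·0·14}·(+1)^0·(-1)^1 = -1.
Ram(-29, 11) = {2, 29}; no ℚ_2-point on the conic.

[2, 29]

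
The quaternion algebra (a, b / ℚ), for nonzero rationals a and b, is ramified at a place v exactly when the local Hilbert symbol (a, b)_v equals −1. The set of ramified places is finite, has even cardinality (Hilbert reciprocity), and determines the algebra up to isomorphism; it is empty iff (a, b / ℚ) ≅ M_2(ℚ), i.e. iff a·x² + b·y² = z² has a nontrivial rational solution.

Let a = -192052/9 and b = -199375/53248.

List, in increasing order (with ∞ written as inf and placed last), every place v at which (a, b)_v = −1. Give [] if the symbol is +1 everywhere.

(a, b) ≡ (-133, -4147) mod (ℚ^×)²; places V = {2, 3, 5, 7, 11, 13, 19, 29, ∞}.
(a,b)_11: α=0, u≡7; β=1, v≡10 (mod 11); (7|11)=-1, (10|11)=-1; sign (−1)^0·-1^1·-1^0 = -1.
(a,b)_7: α=1, u≡2; β=0, v≡1 (mod 7); (2|7)=+1, (1|7)=+1; sign (−1)^0·+1^0·+1^1 = +1.
(a,b)_29: α=0, u≡21; β=1, v≡14 (mod 29); (21|29)=-1, (14|29)=-1; sign (−1)^0·-1^1·-1^0 = -1.
(a,b)_5: α=0, u≡2; β=4, v≡2 (mod 5); (2|5)=-1, (2|5)=-1; sign (−1)^0·-1^4·-1^0 = +1.
(a,b)_19: α=3, u≡18; β=0, v≡3 (mod 19); (18|19)=-1, (3|19)=-1; sign (−1)^0·-1^0·-1^3 = -1.
(a,b)_2: α=2, β=-12; u≡3, v≡5 (mod 8); ε(u)ε(v)=1·0, αω(v)=2·1, βω(u)=-12·1; sum ≡ 0  ⇒  +1.
(a,b)_3: α=-2, u≡2; β=0, v≡2 (mod 3); (2|3)=-1, (2|3)=-1; sign (−1)^0·-1^0·-1^-2 = +1.
(a,b)_∞: sgn(-133)=−, sgn(-4147)=−, so -1.
(a,b)_13: α=0, u≡4; β=-1, v≡6 (mod 13); (4|13)=+1, (6|13)=-1; sign (−1)^0·+1^-1·-1^0 = +1.
Ram(-133, -4147) = {11, 19, 29, ∞}; no ℚ_11-point on the conic.

[11, 19, 29, inf]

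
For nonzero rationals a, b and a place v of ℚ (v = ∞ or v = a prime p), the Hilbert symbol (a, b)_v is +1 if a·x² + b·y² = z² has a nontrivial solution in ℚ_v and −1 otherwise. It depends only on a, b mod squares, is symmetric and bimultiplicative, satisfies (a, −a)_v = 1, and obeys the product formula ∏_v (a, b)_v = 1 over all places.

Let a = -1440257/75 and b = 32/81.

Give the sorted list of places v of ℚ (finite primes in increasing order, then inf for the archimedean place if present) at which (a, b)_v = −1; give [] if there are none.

[2, 3, 13, 19]

(a, b) ≡ (-88179, 2) mod (ℚ^×)²; places V = {2, 3, 5, 7, 13, 17, 19, ∞}.
(a,b)_5: α=-2, u≡1; β=0, v≡2 (mod 5); (1|5)=+1, (2|5)=-1; sign (−1)^0·+1^0·-1^-2 = +1.
(a,b)_7: α=3, u≡3; β=0, v≡1 (mod 7); (3|7)=-1, (1|7)=+1; sign (−1)^0·-1^0·+1^3 = +1.
(a,b)_13: α=1, u≡1; β=0, v≡2 (mod 13); (1|13)=+1, (2|13)=-1; sign (−1)^0·+1^0·-1^1 = -1.
(a,b)_∞: sgn(-88179)=−, sgn(2)=+, so +1.
(a,b)_19: α=1, u≡12; β=0, v≡14 (mod 19); (12|19)=-1, (14|19)=-1; sign (−1)^0·-1^0·-1^1 = -1.
(a,b)_17: α=1, u≡1; β=0, v≡9 (mod 17); (1|17)=+1, (9|17)=+1; sign (−1)^0·+1^0·+1^1 = +1.
(a,b)_3: α=-1, u≡1; β=-4, v≡2 (mod 3); (1|3)=+1, (2|3)=-1; sign (−1)^0·+1^-4·-1^-1 = -1.
(a,b)_2: α=0, β=5; u≡5, v≡1 (mod 8); ε(u)ε(v)=0·0, αω(v)=0·0, βω(u)=5·1; sum ≡ 1  ⇒  -1.
(-88179, 2 / ℚ) ramifies at {2, 3, 13, 19}: a division algebra.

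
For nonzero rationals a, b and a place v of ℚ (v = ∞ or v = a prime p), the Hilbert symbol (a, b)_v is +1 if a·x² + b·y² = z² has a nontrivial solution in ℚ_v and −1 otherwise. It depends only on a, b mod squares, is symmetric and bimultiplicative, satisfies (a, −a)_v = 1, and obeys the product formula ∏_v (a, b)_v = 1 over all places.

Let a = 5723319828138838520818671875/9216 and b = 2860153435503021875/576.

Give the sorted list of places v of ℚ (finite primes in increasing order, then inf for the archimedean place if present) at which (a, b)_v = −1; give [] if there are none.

(a, b) ≡ (1166795, 35) mod (ℚ^×)²; places V = {2, 3, 5, 7, 17, 37, 53, ∞}.
(a,b)_∞: sgn(1166795)=+, sgn(35)=+, so +1.
(a,b)_2: α=-10, β=-6; u≡3, v≡3 (mod 8); ε(u)ε(v)=1·1, αω(v)=-10·1, βω(u)=-6·1; sum ≡ 1  ⇒  -1.
(a,b)_53: α=3, u≡23; β=2, v≡35 (mod 53); (23|53)=-1, (35|53)=-1; sign (−1)^0·-1^2·-1^3 = -1.
(a,b)_7: α=11, u≡4; β=7, v≡3 (mod 7); (4|7)=+1, (3|7)=-1; sign (−1)^1·+1^7·-1^11 = +1.
(a,b)_17: α=3, u≡7; β=2, v≡2 (mod 17); (7|17)=-1, (2|17)=+1; sign (−1)^0·-1^2·+1^3 = +1.
(a,b)_5: α=7, u≡4; β=5, v≡2 (mod 5); (4|5)=+1, (2|5)=-1; sign (−1)^0·+1^5·-1^7 = -1.
(a,b)_3: α=-2, u≡2; β=-2, v≡2 (mod 3); (2|3)=-1, (2|3)=-1; sign (−1)^0·-1^-2·-1^-2 = +1.
(a,b)_37: α=3, u≡9; β=2, v≡23 (mod 37); (9|37)=+1, (23|37)=-1; sign (−1)^0·+1^2·-1^3 = -1.
Ram(1166795, 35) = {2, 5, 37, 53}; no ℚ_2-point on the conic.

[2, 5, 37, 53]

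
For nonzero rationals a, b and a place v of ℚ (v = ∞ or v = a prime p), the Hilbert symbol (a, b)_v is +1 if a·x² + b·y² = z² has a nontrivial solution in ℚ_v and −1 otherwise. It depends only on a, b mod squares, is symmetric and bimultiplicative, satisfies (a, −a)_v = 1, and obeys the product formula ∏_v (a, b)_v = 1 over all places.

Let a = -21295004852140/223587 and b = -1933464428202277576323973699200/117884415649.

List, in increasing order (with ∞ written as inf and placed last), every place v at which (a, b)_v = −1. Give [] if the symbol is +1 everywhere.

Mod squares: a ≡ -16328505, b ≡ -6042. Check v ∈ {∞, 2, 3, 5, 7, 11, 13, 19, 23, 43, 47, 53}.
v=3: a=3^-3·(≡2), b=3^3·(≡2) mod 3; (2|3)=-1, (2|3)=-1; (−1)^{-3·3·1}·(-1)^3·(-1)^-3 = -1.
v=13: a=13^-2·(≡2), b=13^-2·(≡3) mod 13; (2|13)=-1, (3|13)=+1; (−1)^{-2·-2·6}·(-1)^-2·(+1)^-2 = +1.
v=7: a=7^-2·(≡5), b=7^-8·(≡3) mod 7; (5|7)=-1, (3|7)=-1; (−1)^{-2·-8·3}·(-1)^-8·(-1)^-2 = +1.
v=5: a=5^1·(≡1), b=5^2·(≡3) mod 5; (1|5)=+1, (3|5)=-1; (−1)^{1·2·2}·(+1)^2·(-1)^1 = -1.
v=47: a=47^1·(≡6), b=47^0·(≡32) mod 47; (6|47)=+1, (32|47)=+1; (−1)^{1·0·23}·(+1)^0·(+1)^1 = +1.
v=53: a=53^1·(≡9), b=53^3·(≡30) mod 53; (9|53)=+1, (30|53)=-1; (−1)^{1·3·26}·(+1)^3·(-1)^1 = -1.
v=∞: -16328505 < 0 and -6042 < 0  ⇒  (a,b)_∞ = -1.
v=43: a=43^2·(≡10), b=43^0·(≡4) mod 43; (10|43)=+1, (4|43)=+1; (−1)^{2·0·21}·(+1)^0·(+1)^2 = +1.
v=11: a=11^0·(≡3), b=11^-2·(≡8) mod 11; (3|11)=+1, (8|11)=-1; (−1)^{0·-2·5}·(+1)^-2·(-1)^0 = +1.
v=2: v_2(a)=2, v_2(b)=7; units ≡ 7, 3 (mod 8); ε·ε+αω+βω = 1·1+2·1+7·0 ≡ 1  ⇒  (a,b)_2 = -1.
v=23: a=23^3·(≡18), b=23^12·(≡5) mod 23; (18|23)=+1, (5|23)=-1; (−1)^{3·12·11}·(+1)^12·(-1)^3 = -1.
v=19: a=19^1·(≡13), b=19^3·(≡9) mod 19; (13|19)=-1, (9|19)=+1; (−1)^{1·3·9}·(-1)^3·(+1)^1 = +1.
Ram(-16328505, -6042) = {2, 3, 5, 23, 53, ∞}; no ℚ_2-point on the conic.

[2, 3, 5, 23, 53, inf]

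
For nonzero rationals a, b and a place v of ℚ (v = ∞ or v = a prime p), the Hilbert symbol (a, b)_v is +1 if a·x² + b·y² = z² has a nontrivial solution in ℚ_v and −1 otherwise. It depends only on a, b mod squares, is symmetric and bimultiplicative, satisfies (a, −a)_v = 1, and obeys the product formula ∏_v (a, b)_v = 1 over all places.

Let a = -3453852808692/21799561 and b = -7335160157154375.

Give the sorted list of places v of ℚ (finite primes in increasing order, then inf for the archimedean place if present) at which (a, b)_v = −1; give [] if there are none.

[3, 13, 17, inf]

(a, b) ≡ (-7293, -7) mod (ℚ^×)²; places V = {2, 3, 5, 7, 11, 13, 17, 23, 29, 31, ∞}.
(a,b)_11: α=1, u≡6; β=0, v≡4 (mod 11); (6|11)=-1, (4|11)=+1; sign (−1)^0·-1^0·+1^1 = +1.
(a,b)_∞: sgn(-7293)=−, sgn(-7)=−, so -1.
(a,b)_23: α=-2, u≡21; β=0, v≡2 (mod 23); (21|23)=-1, (2|23)=+1; sign (−1)^0·-1^0·+1^-2 = +1.
(a,b)_5: α=0, u≡3; β=4, v≡3 (mod 5); (3|5)=-1, (3|5)=-1; sign (−1)^0·-1^4·-1^0 = +1.
(a,b)_7: α=-2, u≡2; β=3, v≡6 (mod 7); (2|7)=+1, (6|7)=-1; sign (−1)^0·+1^3·-1^-2 = +1.
(a,b)_3: α=7, u≡2; β=6, v≡2 (mod 3); (2|3)=-1, (2|3)=-1; sign (−1)^0·-1^6·-1^7 = -1.
(a,b)_13: α=3, u≡2; β=2, v≡2 (mod 13); (2|13)=-1, (2|13)=-1; sign (−1)^0·-1^2·-1^3 = -1.
(a,b)_17: α=1, u≡9; β=2, v≡12 (mod 17); (9|17)=+1, (12|17)=-1; sign (−1)^0·+1^2·-1^1 = -1.
(a,b)_2: α=2, β=0; u≡3, v≡1 (mod 8); ε(u)ε(v)=1·0, αω(v)=2·0, βω(u)=0·1; sum ≡ 0  ⇒  +1.
(a,b)_29: α=-2, u≡3; β=0, v≡20 (mod 29); (3|29)=-1, (20|29)=+1; sign (−1)^0·-1^0·+1^-2 = +1.
(a,b)_31: α=2, u≡26; β=2, v≡13 (mod 31); (26|31)=-1, (13|31)=-1; sign (−1)^0·-1^2·-1^2 = +1.
|Ram(-7293, -7)| = 4, even; anisotropic at {3, 13, 17, ∞}.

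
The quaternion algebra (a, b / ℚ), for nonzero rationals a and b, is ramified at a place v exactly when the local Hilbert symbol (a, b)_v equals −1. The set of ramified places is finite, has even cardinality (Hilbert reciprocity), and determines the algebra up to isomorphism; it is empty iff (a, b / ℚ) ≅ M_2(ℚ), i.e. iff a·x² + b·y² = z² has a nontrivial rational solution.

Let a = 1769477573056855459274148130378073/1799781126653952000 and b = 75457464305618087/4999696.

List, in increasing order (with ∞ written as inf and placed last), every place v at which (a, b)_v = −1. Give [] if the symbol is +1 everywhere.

[5, 17, 23, 47]

(a, b) ≡ (91885, 23) mod (ℚ^×)²; places V = {2, 3, 5, 7, 11, 13, 17, 19, 23, 43, 47, ∞}.
(a,b)_2: α=-14, β=-4; u≡5, v≡7 (mod 8); ε(u)ε(v)=0·1, αω(v)=-14·0, βω(u)=-4·1; sum ≡ 0  ⇒  +1.
(a,b)_23: α=5, u≡13; β=1, v≡12 (mod 23); (13|23)=+1, (12|23)=+1; sign (−1)^1·+1^1·+1^5 = -1.
(a,b)_19: α=4, u≡1; β=2, v≡5 (mod 19); (1|19)=+1, (5|19)=+1; sign (−1)^0·+1^2·+1^4 = +1.
(a,b)_43: α=-4, u≡5; β=-2, v≡1 (mod 43); (5|43)=-1, (1|43)=+1; sign (−1)^0·-1^-2·+1^-4 = +1.
(a,b)_5: α=-3, u≡3; β=0, v≡2 (mod 5); (3|5)=-1, (2|5)=-1; sign (−1)^0·-1^0·-1^-3 = -1.
(a,b)_∞: sgn(91885)=+, sgn(23)=+, so +1.
(a,b)_17: α=3, u≡4; β=2, v≡6 (mod 17); (4|17)=+1, (6|17)=-1; sign (−1)^0·+1^2·-1^3 = -1.
(a,b)_13: α=-4, u≡10; β=-2, v≡12 (mod 13); (10|13)=+1, (12|13)=+1; sign (−1)^0·+1^-2·+1^-4 = +1.
(a,b)_3: α=-2, u≡1; β=0, v≡2 (mod 3); (1|3)=+1, (2|3)=-1; sign (−1)^0·+1^0·-1^-2 = +1.
(a,b)_7: α=10, u≡3; β=6, v≡1 (mod 7); (3|7)=-1, (1|7)=+1; sign (−1)^0·-1^6·+1^10 = +1.
(a,b)_47: α=3, u≡16; β=2, v≡26 (mod 47); (16|47)=+1, (26|47)=-1; sign (−1)^0·+1^2·-1^3 = -1.
(a,b)_11: α=4, u≡7; β=2, v≡9 (mod 11); (7|11)=-1, (9|11)=+1; sign (−1)^0·-1^2·+1^4 = +1.
|Ram(91885, 23)| = 4, even; anisotropic at {5, 17, 23, 47}.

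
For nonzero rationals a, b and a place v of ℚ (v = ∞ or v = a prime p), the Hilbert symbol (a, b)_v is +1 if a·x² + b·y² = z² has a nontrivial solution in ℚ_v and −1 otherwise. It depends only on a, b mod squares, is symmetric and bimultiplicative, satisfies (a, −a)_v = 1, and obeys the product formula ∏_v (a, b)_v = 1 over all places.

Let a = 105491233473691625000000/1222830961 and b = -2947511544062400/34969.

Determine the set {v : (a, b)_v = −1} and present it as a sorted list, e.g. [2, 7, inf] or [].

Mod squares: a ≡ 103385, b ≡ -88711. Check v ∈ {∞, 2, 3, 5, 7, 11, 17, 19, 23, 29, 31}.
v=19: a=19^2·(≡1), b=19^1·(≡1) mod 19; (1|19)=+1, (1|19)=+1; (−1)^{2·1·9}·(+1)^1·(+1)^2 = +1.
v=29: a=29^1·(≡17), b=29^1·(≡21) mod 29; (17|29)=-1, (21|29)=-1; (−1)^{1·1·14}·(-1)^1·(-1)^1 = +1.
v=3: a=3^0·(≡2), b=3^2·(≡2) mod 3; (2|3)=-1, (2|3)=-1; (−1)^{0·2·1}·(-1)^2·(-1)^0 = +1.
v=7: a=7^6·(≡4), b=7^5·(≡2) mod 7; (4|7)=+1, (2|7)=+1; (−1)^{6·5·3}·(+1)^5·(+1)^6 = +1.
v=11: a=11^-4·(≡6), b=11^-2·(≡5) mod 11; (6|11)=-1, (5|11)=+1; (−1)^{-4·-2·5}·(-1)^-2·(+1)^-4 = +1.
v=∞: 103385 > 0 and -88711 < 0  ⇒  (a,b)_∞ = +1.
v=23: a=23^1·(≡20), b=23^1·(≡22) mod 23; (20|23)=-1, (22|23)=-1; (−1)^{1·1·11}·(-1)^1·(-1)^1 = -1.
v=2: v_2(a)=6, v_2(b)=6; units ≡ 1, 1 (mod 8); ε·ε+αω+βω = 0·0+6·0+6·0 ≡ 0  ⇒  (a,b)_2 = +1.
v=17: a=17^-4·(≡8), b=17^-2·(≡12) mod 17; (8|17)=+1, (12|17)=-1; (−1)^{-4·-2·8}·(+1)^-2·(-1)^-4 = +1.
v=31: a=31^3·(≡18), b=31^2·(≡15) mod 31; (18|31)=+1, (15|31)=-1; (−1)^{3·2·15}·(+1)^2·(-1)^3 = -1.
v=5: a=5^9·(≡2), b=5^2·(≡1) mod 5; (2|5)=-1, (1|5)=+1; (−1)^{9·2·2}·(-1)^2·(+1)^9 = +1.
(103385, -88711 / ℚ) ramifies at {23, 31}: a division algebra.

[23, 31]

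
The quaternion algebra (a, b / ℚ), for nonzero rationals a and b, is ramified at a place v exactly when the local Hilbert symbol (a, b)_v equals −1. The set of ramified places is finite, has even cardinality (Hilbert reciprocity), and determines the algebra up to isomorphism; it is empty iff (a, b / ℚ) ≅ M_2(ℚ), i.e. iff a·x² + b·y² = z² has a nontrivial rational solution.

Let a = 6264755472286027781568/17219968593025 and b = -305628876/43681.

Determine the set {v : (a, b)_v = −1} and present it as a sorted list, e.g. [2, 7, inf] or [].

[3, 31]

(a, b) ≡ (23, -2139) mod (ℚ^×)²; places V = {2, 3, 5, 7, 11, 19, 23, 31, ∞}.
(a,b)_23: α=3, u≡8; β=1, v≡21 (mod 23); (8|23)=+1, (21|23)=-1; sign (−1)^1·+1^1·-1^3 = +1.
(a,b)_7: α=4, u≡2; β=2, v≡5 (mod 7); (2|7)=+1, (5|7)=-1; sign (−1)^0·+1^2·-1^4 = +1.
(a,b)_2: α=6, β=2; u≡7, v≡5 (mod 8); ε(u)ε(v)=1·0, αω(v)=6·1, βω(u)=2·0; sum ≡ 0  ⇒  +1.
(a,b)_19: α=-6, u≡11; β=-2, v≡10 (mod 19); (11|19)=+1, (10|19)=-1; sign (−1)^0·+1^-2·-1^-6 = +1.
(a,b)_5: α=-2, u≡3; β=0, v≡4 (mod 5); (3|5)=-1, (4|5)=+1; sign (−1)^0·-1^0·+1^-2 = +1.
(a,b)_11: α=-4, u≡1; β=-2, v≡7 (mod 11); (1|11)=+1, (7|11)=-1; sign (−1)^0·+1^-2·-1^-4 = +1.
(a,b)_∞: sgn(23)=+, sgn(-2139)=−, so +1.
(a,b)_31: α=2, u≡15; β=1, v≡29 (mod 31); (15|31)=-1, (29|31)=-1; sign (−1)^0·-1^1·-1^2 = -1.
(a,b)_3: α=20, u≡2; β=7, v≡1 (mod 3); (2|3)=-1, (1|3)=+1; sign (−1)^0·-1^7·+1^20 = -1.
(23, -2139 / ℚ) ramifies at {3, 31}: a division algebra.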